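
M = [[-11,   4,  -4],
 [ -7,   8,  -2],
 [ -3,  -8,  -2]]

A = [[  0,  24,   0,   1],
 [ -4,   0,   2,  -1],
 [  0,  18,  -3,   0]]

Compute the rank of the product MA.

First compute MA:
[[-16, -336,  20, -15],
 [-32, -204,  22, -15],
 [ 32, -108, -10,   5]]
Now row reduce the product.
R2 ← R2 − (2)·R1: [0, 468, -18, 15]
R3 ← R3 + (2)·R1: [0, -780, 30, -25]
R3 ← R3 + (5/3)·R2: [0, 0, 0, 0]
2 nonzero rows, so rank(MA) = 2.

2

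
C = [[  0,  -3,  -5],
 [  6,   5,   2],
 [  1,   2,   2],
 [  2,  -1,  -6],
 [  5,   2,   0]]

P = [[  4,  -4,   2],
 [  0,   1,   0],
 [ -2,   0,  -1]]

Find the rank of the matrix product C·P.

First compute CP:
[[ 10,  -3,   5],
 [ 20, -19,  10],
 [  0,  -2,   0],
 [ 20,  -9,  10],
 [ 20, -18,  10]]
Now row reduce the product.
R2 ← R2 − (2)·R1: [0, -13, 0]
R4 ← R4 − (2)·R1: [0, -3, 0]
R5 ← R5 − (2)·R1: [0, -12, 0]
R3 ← R3 − (2/13)·R2: [0, 0, 0]
R4 ← R4 − (3/13)·R2: [0, 0, 0]
R5 ← R5 − (12/13)·R2: [0, 0, 0]
2 nonzero rows, so rank(CP) = 2.

2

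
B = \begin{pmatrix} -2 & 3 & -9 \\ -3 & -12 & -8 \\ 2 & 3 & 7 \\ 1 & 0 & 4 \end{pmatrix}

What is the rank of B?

2

Row reduce to echelon form.
R2 ← R2 − (3/2)·R1: [0, -33/2, 11/2]
R3 ← R3 + R1: [0, 6, -2]
R4 ← R4 + (1/2)·R1: [0, 3/2, -1/2]
R3 ← R3 + (4/11)·R2: [0, 0, 0]
R4 ← R4 + (1/11)·R2: [0, 0, 0]
Echelon form has 2 nonzero rows, so rank(B) = 2.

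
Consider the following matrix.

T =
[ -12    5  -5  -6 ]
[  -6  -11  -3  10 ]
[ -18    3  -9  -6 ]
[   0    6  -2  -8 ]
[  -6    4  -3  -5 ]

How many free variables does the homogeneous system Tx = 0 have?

Row reduce to echelon form.
R2 ← R2 − (1/2)·R1: [0, -27/2, -1/2, 13]
R3 ← R3 − (3/2)·R1: [0, -9/2, -3/2, 3]
R5 ← R5 − (1/2)·R1: [0, 3/2, -1/2, -2]
R3 ← R3 − (1/3)·R2: [0, 0, -4/3, -4/3]
R4 ← R4 + (4/9)·R2: [0, 0, -20/9, -20/9]
R5 ← R5 + (1/9)·R2: [0, 0, -5/9, -5/9]
R4 ← R4 − (5/3)·R3: [0, 0, 0, 0]
R5 ← R5 − (5/12)·R3: [0, 0, 0, 0]
3 nonzero rows, so rank(T) = 3.
T has 4 columns; by rank–nullity, nullity = 4 − 3 = 1.

1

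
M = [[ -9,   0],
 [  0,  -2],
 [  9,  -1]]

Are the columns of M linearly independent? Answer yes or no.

Row reduce M to echelon form.
R3 ← R3 + R1: [0, -1]
R3 ← R3 − (1/2)·R2: [0, 0]
2 pivots among 2 columns.
Every column is a pivot column, so the columns are linearly independent.

yes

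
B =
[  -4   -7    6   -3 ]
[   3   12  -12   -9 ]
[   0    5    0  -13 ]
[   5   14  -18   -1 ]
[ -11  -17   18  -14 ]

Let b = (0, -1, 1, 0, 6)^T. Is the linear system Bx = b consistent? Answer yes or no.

Row reduce the augmented matrix [B | b].
R2 ← R2 + (3/4)·R1: [0, 27/4, -15/2, -45/4, -1]
R4 ← R4 + (5/4)·R1: [0, 21/4, -21/2, -19/4, 0]
R5 ← R5 − (11/4)·R1: [0, 9/4, 3/2, -23/4, 6]
R3 ← R3 − (20/27)·R2: [0, 0, 50/9, -14/3, 47/27]
R4 ← R4 − (7/9)·R2: [0, 0, -14/3, 4, 7/9]
R5 ← R5 − (1/3)·R2: [0, 0, 4, -2, 19/3]
R4 ← R4 + (21/25)·R3: [0, 0, 0, 2/25, 56/25]
R5 ← R5 − (18/25)·R3: [0, 0, 0, 34/25, 127/25]
R5 ← R5 − (17)·R4: [0, 0, 0, 0, -33]
The echelon form has 5 nonzero rows; the last pivot sits in the augmented column, so rank(B) = 4 but rank([B|b]) = 5.
Since the ranks differ, the system is inconsistent.

no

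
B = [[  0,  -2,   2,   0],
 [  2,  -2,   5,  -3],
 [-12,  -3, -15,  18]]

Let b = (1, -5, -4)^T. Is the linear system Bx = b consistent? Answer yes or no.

Row reduce the augmented matrix [B | b].
Swap R1 ↔ R2
R3 ← R3 + (6)·R1: [0, -15, 15, 0, -34]
R3 ← R3 − (15/2)·R2: [0, 0, 0, 0, -83/2]
The echelon form has 3 nonzero rows; the last pivot sits in the augmented column, so rank(B) = 2 but rank([B|b]) = 3.
Since the ranks differ, the system is inconsistent.

no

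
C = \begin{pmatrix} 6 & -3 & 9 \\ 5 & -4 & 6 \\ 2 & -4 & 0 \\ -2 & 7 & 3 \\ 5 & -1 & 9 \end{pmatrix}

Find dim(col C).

Row reduce to echelon form.
R2 ← R2 − (5/6)·R1: [0, -3/2, -3/2]
R3 ← R3 − (1/3)·R1: [0, -3, -3]
R4 ← R4 + (1/3)·R1: [0, 6, 6]
R5 ← R5 − (5/6)·R1: [0, 3/2, 3/2]
R3 ← R3 − (2)·R2: [0, 0, 0]
R4 ← R4 + (4)·R2: [0, 0, 0]
R5 ← R5 + R2: [0, 0, 0]
Echelon form has 2 nonzero rows, so rank(C) = 2.
The column space has dimension equal to the rank: 2.

2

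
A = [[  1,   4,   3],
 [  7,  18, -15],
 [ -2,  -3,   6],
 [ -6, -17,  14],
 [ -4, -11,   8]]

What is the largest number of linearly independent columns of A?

Row reduce to echelon form.
R2 ← R2 − (7)·R1: [0, -10, -36]
R3 ← R3 + (2)·R1: [0, 5, 12]
R4 ← R4 + (6)·R1: [0, 7, 32]
R5 ← R5 + (4)·R1: [0, 5, 20]
R3 ← R3 + (1/2)·R2: [0, 0, -6]
R4 ← R4 + (7/10)·R2: [0, 0, 34/5]
R5 ← R5 + (1/2)·R2: [0, 0, 2]
R4 ← R4 + (17/15)·R3: [0, 0, 0]
R5 ← R5 + (1/3)·R3: [0, 0, 0]
Echelon form has 3 nonzero rows, so rank(A) = 3.
The rank gives the maximum number of linearly independent columns: 3.

3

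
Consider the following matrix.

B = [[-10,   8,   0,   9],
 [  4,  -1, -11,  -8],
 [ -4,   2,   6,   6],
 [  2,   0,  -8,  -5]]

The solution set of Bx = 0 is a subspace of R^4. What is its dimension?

Row reduce to echelon form.
R2 ← R2 + (2/5)·R1: [0, 11/5, -11, -22/5]
R3 ← R3 − (2/5)·R1: [0, -6/5, 6, 12/5]
R4 ← R4 + (1/5)·R1: [0, 8/5, -8, -16/5]
R3 ← R3 + (6/11)·R2: [0, 0, 0, 0]
R4 ← R4 − (8/11)·R2: [0, 0, 0, 0]
2 nonzero rows, so rank(B) = 2.
B has 4 columns; by rank–nullity, nullity = 4 − 2 = 2.

2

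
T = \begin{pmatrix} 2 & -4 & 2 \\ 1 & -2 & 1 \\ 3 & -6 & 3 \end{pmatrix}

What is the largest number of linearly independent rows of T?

1

Row reduce to echelon form.
R2 ← R2 − (1/2)·R1: [0, 0, 0]
R3 ← R3 − (3/2)·R1: [0, 0, 0]
Echelon form has 1 nonzero row, so rank(T) = 1.
The rank gives the maximum number of linearly independent rows: 1.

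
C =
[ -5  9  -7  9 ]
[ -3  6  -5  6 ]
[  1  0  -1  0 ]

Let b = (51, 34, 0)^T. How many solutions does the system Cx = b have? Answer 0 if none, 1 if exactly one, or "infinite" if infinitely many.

infinite

Row reduce the augmented matrix [C | b].
R2 ← R2 − (3/5)·R1: [0, 3/5, -4/5, 3/5, 17/5]
R3 ← R3 + (1/5)·R1: [0, 9/5, -12/5, 9/5, 51/5]
R3 ← R3 − (3)·R2: [0, 0, 0, 0, 0]
The echelon form has 2 nonzero rows, and every pivot lies in the first 4 columns, so rank(C) = rank([C|b]) = 2.
The system is consistent.
rank = 2 < 4 unknowns, so there are infinitely many solutions.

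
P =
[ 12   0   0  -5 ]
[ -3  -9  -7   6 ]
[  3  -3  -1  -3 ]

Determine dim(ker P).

1

Row reduce to echelon form.
R2 ← R2 + (1/4)·R1: [0, -9, -7, 19/4]
R3 ← R3 − (1/4)·R1: [0, -3, -1, -7/4]
R3 ← R3 − (1/3)·R2: [0, 0, 4/3, -10/3]
3 nonzero rows, so rank(P) = 3.
P has 4 columns; by rank–nullity, nullity = 4 − 3 = 1.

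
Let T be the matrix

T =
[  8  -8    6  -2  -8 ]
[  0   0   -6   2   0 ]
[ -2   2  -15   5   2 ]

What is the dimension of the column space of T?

2

Row reduce to echelon form.
R3 ← R3 + (1/4)·R1: [0, 0, -27/2, 9/2, 0]
R3 ← R3 − (9/4)·R2: [0, 0, 0, 0, 0]
Echelon form has 2 nonzero rows, so rank(T) = 2.
The column space has dimension equal to the rank: 2.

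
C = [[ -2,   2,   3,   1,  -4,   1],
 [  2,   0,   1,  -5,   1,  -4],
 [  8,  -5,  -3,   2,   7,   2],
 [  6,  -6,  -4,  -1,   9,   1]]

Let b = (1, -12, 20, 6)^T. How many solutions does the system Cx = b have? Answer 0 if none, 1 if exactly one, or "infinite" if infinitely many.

infinite

Row reduce the augmented matrix [C | b].
R2 ← R2 + R1: [0, 2, 4, -4, -3, -3, -11]
R3 ← R3 + (4)·R1: [0, 3, 9, 6, -9, 6, 24]
R4 ← R4 + (3)·R1: [0, 0, 5, 2, -3, 4, 9]
R3 ← R3 − (3/2)·R2: [0, 0, 3, 12, -9/2, 21/2, 81/2]
R4 ← R4 − (5/3)·R3: [0, 0, 0, -18, 9/2, -27/2, -117/2]
The echelon form has 4 nonzero rows, and every pivot lies in the first 6 columns, so rank(C) = rank([C|b]) = 4.
The system is consistent.
rank = 4 < 6 unknowns, so there are infinitely many solutions.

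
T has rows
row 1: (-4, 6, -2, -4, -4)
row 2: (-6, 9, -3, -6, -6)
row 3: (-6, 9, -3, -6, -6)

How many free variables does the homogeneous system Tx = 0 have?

Row reduce to echelon form.
R2 ← R2 − (3/2)·R1: [0, 0, 0, 0, 0]
R3 ← R3 − (3/2)·R1: [0, 0, 0, 0, 0]
1 nonzero row, so rank(T) = 1.
T has 5 columns; by rank–nullity, nullity = 5 − 1 = 4.

4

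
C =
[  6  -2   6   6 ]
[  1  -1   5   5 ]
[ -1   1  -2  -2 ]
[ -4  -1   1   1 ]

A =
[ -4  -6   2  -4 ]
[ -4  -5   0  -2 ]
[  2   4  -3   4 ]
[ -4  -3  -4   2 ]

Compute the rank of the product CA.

2

First compute CA:
[[-28, -20, -30,  16],
 [-10,   4, -33,  28],
 [  4,  -1,  12, -10],
 [ 18,  30, -15,  24]]
Now row reduce the product.
R2 ← R2 − (5/14)·R1: [0, 78/7, -156/7, 156/7]
R3 ← R3 + (1/7)·R1: [0, -27/7, 54/7, -54/7]
R4 ← R4 + (9/14)·R1: [0, 120/7, -240/7, 240/7]
R3 ← R3 + (9/26)·R2: [0, 0, 0, 0]
R4 ← R4 − (20/13)·R2: [0, 0, 0, 0]
2 nonzero rows, so rank(CA) = 2.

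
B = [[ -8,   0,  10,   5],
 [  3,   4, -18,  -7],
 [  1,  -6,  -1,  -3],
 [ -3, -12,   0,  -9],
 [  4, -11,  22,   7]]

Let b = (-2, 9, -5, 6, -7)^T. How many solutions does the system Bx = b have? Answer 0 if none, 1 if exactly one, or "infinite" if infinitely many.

Row reduce the augmented matrix [B | b].
R2 ← R2 + (3/8)·R1: [0, 4, -57/4, -41/8, 33/4]
R3 ← R3 + (1/8)·R1: [0, -6, 1/4, -19/8, -21/4]
R4 ← R4 − (3/8)·R1: [0, -12, -15/4, -87/8, 27/4]
R5 ← R5 + (1/2)·R1: [0, -11, 27, 19/2, -8]
R3 ← R3 + (3/2)·R2: [0, 0, -169/8, -161/16, 57/8]
R4 ← R4 + (3)·R2: [0, 0, -93/2, -105/4, 63/2]
R5 ← R5 + (11/4)·R2: [0, 0, -195/16, -147/32, 235/16]
R4 ← R4 − (372/169)·R3: [0, 0, 0, -693/169, 2673/169]
R5 ← R5 − (15/26)·R3: [0, 0, 0, 63/52, 275/26]
R5 ← R5 + (13/44)·R4: [0, 0, 0, 0, 61/4]
The echelon form has 5 nonzero rows; the last pivot sits in the augmented column, so rank(B) = 4 but rank([B|b]) = 5.
Since the ranks differ, the system is inconsistent.
It has no solutions.

0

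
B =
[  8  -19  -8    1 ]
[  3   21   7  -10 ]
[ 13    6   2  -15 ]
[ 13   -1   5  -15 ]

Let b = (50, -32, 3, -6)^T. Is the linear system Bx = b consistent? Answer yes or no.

Row reduce the augmented matrix [B | b].
R2 ← R2 − (3/8)·R1: [0, 225/8, 10, -83/8, -203/4]
R3 ← R3 − (13/8)·R1: [0, 295/8, 15, -133/8, -313/4]
R4 ← R4 − (13/8)·R1: [0, 239/8, 18, -133/8, -349/4]
R3 ← R3 − (59/45)·R2: [0, 0, 17/9, -136/45, -527/45]
R4 ← R4 − (239/225)·R2: [0, 0, 332/45, -1261/225, -7502/225]
R4 ← R4 − (332/85)·R3: [0, 0, 0, 31/5, 62/5]
The echelon form has 4 nonzero rows, and every pivot lies in the first 4 columns, so rank(B) = rank([B|b]) = 4.
The system is consistent.

yes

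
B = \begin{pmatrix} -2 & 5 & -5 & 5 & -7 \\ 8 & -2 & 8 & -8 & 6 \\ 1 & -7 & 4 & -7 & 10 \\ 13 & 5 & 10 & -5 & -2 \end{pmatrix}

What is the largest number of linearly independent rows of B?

Row reduce to echelon form.
R2 ← R2 + (4)·R1: [0, 18, -12, 12, -22]
R3 ← R3 + (1/2)·R1: [0, -9/2, 3/2, -9/2, 13/2]
R4 ← R4 + (13/2)·R1: [0, 75/2, -45/2, 55/2, -95/2]
R3 ← R3 + (1/4)·R2: [0, 0, -3/2, -3/2, 1]
R4 ← R4 − (25/12)·R2: [0, 0, 5/2, 5/2, -5/3]
R4 ← R4 + (5/3)·R3: [0, 0, 0, 0, 0]
Echelon form has 3 nonzero rows, so rank(B) = 3.
The rank gives the maximum number of linearly independent rows: 3.

3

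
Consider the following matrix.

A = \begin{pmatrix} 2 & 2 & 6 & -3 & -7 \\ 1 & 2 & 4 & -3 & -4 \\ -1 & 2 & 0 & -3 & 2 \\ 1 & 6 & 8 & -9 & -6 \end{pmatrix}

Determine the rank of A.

Row reduce to echelon form.
R2 ← R2 − (1/2)·R1: [0, 1, 1, -3/2, -1/2]
R3 ← R3 + (1/2)·R1: [0, 3, 3, -9/2, -3/2]
R4 ← R4 − (1/2)·R1: [0, 5, 5, -15/2, -5/2]
R3 ← R3 − (3)·R2: [0, 0, 0, 0, 0]
R4 ← R4 − (5)·R2: [0, 0, 0, 0, 0]
Echelon form has 2 nonzero rows, so rank(A) = 2.

2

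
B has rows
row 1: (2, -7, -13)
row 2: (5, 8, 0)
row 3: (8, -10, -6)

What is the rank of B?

3

Row reduce to echelon form.
R2 ← R2 − (5/2)·R1: [0, 51/2, 65/2]
R3 ← R3 − (4)·R1: [0, 18, 46]
R3 ← R3 − (12/17)·R2: [0, 0, 392/17]
Echelon form has 3 nonzero rows, so rank(B) = 3.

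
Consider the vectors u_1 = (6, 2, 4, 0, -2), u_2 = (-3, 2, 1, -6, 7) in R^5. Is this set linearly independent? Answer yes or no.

Form the matrix with these vectors as rows and row reduce.
R2 ← R2 + (1/2)·R1: [0, 3, 3, -6, 6]
2 nonzero rows, so the 2 vectors span a space of dimension 2.
Since 2 = 2, the vectors are linearly independent.

yes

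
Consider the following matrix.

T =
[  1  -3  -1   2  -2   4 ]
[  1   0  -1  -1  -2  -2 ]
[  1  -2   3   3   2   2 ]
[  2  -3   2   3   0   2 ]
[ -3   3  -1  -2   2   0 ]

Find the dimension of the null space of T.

Row reduce to echelon form.
R2 ← R2 − R1: [0, 3, 0, -3, 0, -6]
R3 ← R3 − R1: [0, 1, 4, 1, 4, -2]
R4 ← R4 − (2)·R1: [0, 3, 4, -1, 4, -6]
R5 ← R5 + (3)·R1: [0, -6, -4, 4, -4, 12]
R3 ← R3 − (1/3)·R2: [0, 0, 4, 2, 4, 0]
R4 ← R4 − R2: [0, 0, 4, 2, 4, 0]
R5 ← R5 + (2)·R2: [0, 0, -4, -2, -4, 0]
R4 ← R4 − R3: [0, 0, 0, 0, 0, 0]
R5 ← R5 + R3: [0, 0, 0, 0, 0, 0]
3 nonzero rows, so rank(T) = 3.
T has 6 columns; by rank–nullity, nullity = 6 − 3 = 3.

3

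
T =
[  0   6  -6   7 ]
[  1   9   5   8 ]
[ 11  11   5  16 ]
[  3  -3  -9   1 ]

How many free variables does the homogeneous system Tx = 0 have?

1

Row reduce to echelon form.
Swap R1 ↔ R2
R3 ← R3 − (11)·R1: [0, -88, -50, -72]
R4 ← R4 − (3)·R1: [0, -30, -24, -23]
R3 ← R3 + (44/3)·R2: [0, 0, -138, 92/3]
R4 ← R4 + (5)·R2: [0, 0, -54, 12]
R4 ← R4 − (9/23)·R3: [0, 0, 0, 0]
3 nonzero rows, so rank(T) = 3.
T has 4 columns; by rank–nullity, nullity = 4 − 3 = 1.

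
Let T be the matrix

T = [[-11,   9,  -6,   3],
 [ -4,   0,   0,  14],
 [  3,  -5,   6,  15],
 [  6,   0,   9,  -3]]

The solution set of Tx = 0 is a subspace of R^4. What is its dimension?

0

Row reduce to echelon form.
R2 ← R2 − (4/11)·R1: [0, -36/11, 24/11, 142/11]
R3 ← R3 + (3/11)·R1: [0, -28/11, 48/11, 174/11]
R4 ← R4 + (6/11)·R1: [0, 54/11, 63/11, -15/11]
R3 ← R3 − (7/9)·R2: [0, 0, 8/3, 52/9]
R4 ← R4 + (3/2)·R2: [0, 0, 9, 18]
R4 ← R4 − (27/8)·R3: [0, 0, 0, -3/2]
4 nonzero rows, so rank(T) = 4.
T has 4 columns; by rank–nullity, nullity = 4 − 4 = 0.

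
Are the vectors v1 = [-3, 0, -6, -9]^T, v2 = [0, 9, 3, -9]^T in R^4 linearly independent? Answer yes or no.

Form the matrix with these vectors as rows and row reduce.
2 nonzero rows, so the 2 vectors span a space of dimension 2.
Since 2 = 2, the vectors are linearly independent.

yes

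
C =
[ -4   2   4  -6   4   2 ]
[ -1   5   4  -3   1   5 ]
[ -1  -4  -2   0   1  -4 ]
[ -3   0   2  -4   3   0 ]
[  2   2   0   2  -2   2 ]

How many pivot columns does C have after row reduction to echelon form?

2

Row reduce to echelon form.
R2 ← R2 − (1/4)·R1: [0, 9/2, 3, -3/2, 0, 9/2]
R3 ← R3 − (1/4)·R1: [0, -9/2, -3, 3/2, 0, -9/2]
R4 ← R4 − (3/4)·R1: [0, -3/2, -1, 1/2, 0, -3/2]
R5 ← R5 + (1/2)·R1: [0, 3, 2, -1, 0, 3]
R3 ← R3 + R2: [0, 0, 0, 0, 0, 0]
R4 ← R4 + (1/3)·R2: [0, 0, 0, 0, 0, 0]
R5 ← R5 − (2/3)·R2: [0, 0, 0, 0, 0, 0]
Echelon form has 2 nonzero rows, so rank(C) = 2.
Each nonzero row contributes one pivot column: 2 pivot columns.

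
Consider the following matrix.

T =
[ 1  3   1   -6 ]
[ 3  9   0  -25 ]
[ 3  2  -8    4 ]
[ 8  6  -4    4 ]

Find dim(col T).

4

Row reduce to echelon form.
R2 ← R2 − (3)·R1: [0, 0, -3, -7]
R3 ← R3 − (3)·R1: [0, -7, -11, 22]
R4 ← R4 − (8)·R1: [0, -18, -12, 52]
Swap R2 ↔ R3
R4 ← R4 − (18/7)·R2: [0, 0, 114/7, -32/7]
R4 ← R4 + (38/7)·R3: [0, 0, 0, -298/7]
Echelon form has 4 nonzero rows, so rank(T) = 4.
The column space has dimension equal to the rank: 4.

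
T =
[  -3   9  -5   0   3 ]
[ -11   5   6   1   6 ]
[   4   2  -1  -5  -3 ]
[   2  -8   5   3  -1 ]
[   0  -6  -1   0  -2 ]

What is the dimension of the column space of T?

Row reduce to echelon form.
R2 ← R2 − (11/3)·R1: [0, -28, 73/3, 1, -5]
R3 ← R3 + (4/3)·R1: [0, 14, -23/3, -5, 1]
R4 ← R4 + (2/3)·R1: [0, -2, 5/3, 3, 1]
R3 ← R3 + (1/2)·R2: [0, 0, 9/2, -9/2, -3/2]
R4 ← R4 − (1/14)·R2: [0, 0, -1/14, 41/14, 19/14]
R5 ← R5 − (3/14)·R2: [0, 0, -87/14, -3/14, -13/14]
R4 ← R4 + (1/63)·R3: [0, 0, 0, 20/7, 4/3]
R5 ← R5 + (29/21)·R3: [0, 0, 0, -45/7, -3]
R5 ← R5 + (9/4)·R4: [0, 0, 0, 0, 0]
Echelon form has 4 nonzero rows, so rank(T) = 4.
The column space has dimension equal to the rank: 4.

4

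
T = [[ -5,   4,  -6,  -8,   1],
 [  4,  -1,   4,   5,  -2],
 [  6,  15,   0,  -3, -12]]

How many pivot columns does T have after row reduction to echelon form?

2

Row reduce to echelon form.
R2 ← R2 + (4/5)·R1: [0, 11/5, -4/5, -7/5, -6/5]
R3 ← R3 + (6/5)·R1: [0, 99/5, -36/5, -63/5, -54/5]
R3 ← R3 − (9)·R2: [0, 0, 0, 0, 0]
Echelon form has 2 nonzero rows, so rank(T) = 2.
Each nonzero row contributes one pivot column: 2 pivot columns.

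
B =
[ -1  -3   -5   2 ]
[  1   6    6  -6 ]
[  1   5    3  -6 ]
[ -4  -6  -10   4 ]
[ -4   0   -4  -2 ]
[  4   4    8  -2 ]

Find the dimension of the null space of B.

1

Row reduce to echelon form.
R2 ← R2 + R1: [0, 3, 1, -4]
R3 ← R3 + R1: [0, 2, -2, -4]
R4 ← R4 − (4)·R1: [0, 6, 10, -4]
R5 ← R5 − (4)·R1: [0, 12, 16, -10]
R6 ← R6 + (4)·R1: [0, -8, -12, 6]
R3 ← R3 − (2/3)·R2: [0, 0, -8/3, -4/3]
R4 ← R4 − (2)·R2: [0, 0, 8, 4]
R5 ← R5 − (4)·R2: [0, 0, 12, 6]
R6 ← R6 + (8/3)·R2: [0, 0, -28/3, -14/3]
R4 ← R4 + (3)·R3: [0, 0, 0, 0]
R5 ← R5 + (9/2)·R3: [0, 0, 0, 0]
R6 ← R6 − (7/2)·R3: [0, 0, 0, 0]
3 nonzero rows, so rank(B) = 3.
B has 4 columns; by rank–nullity, nullity = 4 − 3 = 1.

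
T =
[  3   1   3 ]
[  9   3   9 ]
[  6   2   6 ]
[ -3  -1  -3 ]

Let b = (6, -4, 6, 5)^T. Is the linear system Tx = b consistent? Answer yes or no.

Row reduce the augmented matrix [T | b].
R2 ← R2 − (3)·R1: [0, 0, 0, -22]
R3 ← R3 − (2)·R1: [0, 0, 0, -6]
R4 ← R4 + R1: [0, 0, 0, 11]
R3 ← R3 − (3/11)·R2: [0, 0, 0, 0]
R4 ← R4 + (1/2)·R2: [0, 0, 0, 0]
The echelon form has 2 nonzero rows; the last pivot sits in the augmented column, so rank(T) = 1 but rank([T|b]) = 2.
Since the ranks differ, the system is inconsistent.

no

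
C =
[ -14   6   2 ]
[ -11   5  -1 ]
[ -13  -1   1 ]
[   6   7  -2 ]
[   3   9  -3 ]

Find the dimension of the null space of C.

0

Row reduce to echelon form.
R2 ← R2 − (11/14)·R1: [0, 2/7, -18/7]
R3 ← R3 − (13/14)·R1: [0, -46/7, -6/7]
R4 ← R4 + (3/7)·R1: [0, 67/7, -8/7]
R5 ← R5 + (3/14)·R1: [0, 72/7, -18/7]
R3 ← R3 + (23)·R2: [0, 0, -60]
R4 ← R4 − (67/2)·R2: [0, 0, 85]
R5 ← R5 − (36)·R2: [0, 0, 90]
R4 ← R4 + (17/12)·R3: [0, 0, 0]
R5 ← R5 + (3/2)·R3: [0, 0, 0]
3 nonzero rows, so rank(C) = 3.
C has 3 columns; by rank–nullity, nullity = 3 − 3 = 0.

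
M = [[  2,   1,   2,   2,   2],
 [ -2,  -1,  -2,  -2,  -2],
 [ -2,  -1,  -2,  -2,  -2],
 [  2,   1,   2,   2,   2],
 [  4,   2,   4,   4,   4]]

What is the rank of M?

Row reduce to echelon form.
R2 ← R2 + R1: [0, 0, 0, 0, 0]
R3 ← R3 + R1: [0, 0, 0, 0, 0]
R4 ← R4 − R1: [0, 0, 0, 0, 0]
R5 ← R5 − (2)·R1: [0, 0, 0, 0, 0]
Echelon form has 1 nonzero row, so rank(M) = 1.

1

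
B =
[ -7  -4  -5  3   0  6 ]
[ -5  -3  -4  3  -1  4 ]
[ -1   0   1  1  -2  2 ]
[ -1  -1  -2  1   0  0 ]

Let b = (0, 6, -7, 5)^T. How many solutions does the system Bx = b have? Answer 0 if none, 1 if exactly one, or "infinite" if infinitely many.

0

Row reduce the augmented matrix [B | b].
R2 ← R2 − (5/7)·R1: [0, -1/7, -3/7, 6/7, -1, -2/7, 6]
R3 ← R3 − (1/7)·R1: [0, 4/7, 12/7, 4/7, -2, 8/7, -7]
R4 ← R4 − (1/7)·R1: [0, -3/7, -9/7, 4/7, 0, -6/7, 5]
R3 ← R3 + (4)·R2: [0, 0, 0, 4, -6, 0, 17]
R4 ← R4 − (3)·R2: [0, 0, 0, -2, 3, 0, -13]
R4 ← R4 + (1/2)·R3: [0, 0, 0, 0, 0, 0, -9/2]
The echelon form has 4 nonzero rows; the last pivot sits in the augmented column, so rank(B) = 3 but rank([B|b]) = 4.
Since the ranks differ, the system is inconsistent.
It has no solutions.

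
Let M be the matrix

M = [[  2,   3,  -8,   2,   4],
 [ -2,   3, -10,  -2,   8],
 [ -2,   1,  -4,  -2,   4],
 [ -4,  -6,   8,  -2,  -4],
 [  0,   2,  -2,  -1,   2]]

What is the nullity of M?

2

Row reduce to echelon form.
R2 ← R2 + R1: [0, 6, -18, 0, 12]
R3 ← R3 + R1: [0, 4, -12, 0, 8]
R4 ← R4 + (2)·R1: [0, 0, -8, 2, 4]
R3 ← R3 − (2/3)·R2: [0, 0, 0, 0, 0]
R5 ← R5 − (1/3)·R2: [0, 0, 4, -1, -2]
Swap R3 ↔ R4
R5 ← R5 + (1/2)·R3: [0, 0, 0, 0, 0]
3 nonzero rows, so rank(M) = 3.
M has 5 columns; by rank–nullity, nullity = 5 − 3 = 2.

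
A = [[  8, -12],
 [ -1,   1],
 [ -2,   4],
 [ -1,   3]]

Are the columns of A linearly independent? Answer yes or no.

yes

Row reduce A to echelon form.
R2 ← R2 + (1/8)·R1: [0, -1/2]
R3 ← R3 + (1/4)·R1: [0, 1]
R4 ← R4 + (1/8)·R1: [0, 3/2]
R3 ← R3 + (2)·R2: [0, 0]
R4 ← R4 + (3)·R2: [0, 0]
2 pivots among 2 columns.
Every column is a pivot column, so the columns are linearly independent.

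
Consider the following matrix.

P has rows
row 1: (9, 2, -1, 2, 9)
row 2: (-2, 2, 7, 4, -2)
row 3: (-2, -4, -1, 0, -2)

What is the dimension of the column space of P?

3

Row reduce to echelon form.
R2 ← R2 + (2/9)·R1: [0, 22/9, 61/9, 40/9, 0]
R3 ← R3 + (2/9)·R1: [0, -32/9, -11/9, 4/9, 0]
R3 ← R3 + (16/11)·R2: [0, 0, 95/11, 76/11, 0]
Echelon form has 3 nonzero rows, so rank(P) = 3.
The column space has dimension equal to the rank: 3.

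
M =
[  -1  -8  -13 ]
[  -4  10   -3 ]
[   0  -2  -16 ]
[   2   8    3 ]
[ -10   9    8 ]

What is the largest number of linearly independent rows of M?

Row reduce to echelon form.
R2 ← R2 − (4)·R1: [0, 42, 49]
R4 ← R4 + (2)·R1: [0, -8, -23]
R5 ← R5 − (10)·R1: [0, 89, 138]
R3 ← R3 + (1/21)·R2: [0, 0, -41/3]
R4 ← R4 + (4/21)·R2: [0, 0, -41/3]
R5 ← R5 − (89/42)·R2: [0, 0, 205/6]
R4 ← R4 − R3: [0, 0, 0]
R5 ← R5 + (5/2)·R3: [0, 0, 0]
Echelon form has 3 nonzero rows, so rank(M) = 3.
The rank gives the maximum number of linearly independent rows: 3.

3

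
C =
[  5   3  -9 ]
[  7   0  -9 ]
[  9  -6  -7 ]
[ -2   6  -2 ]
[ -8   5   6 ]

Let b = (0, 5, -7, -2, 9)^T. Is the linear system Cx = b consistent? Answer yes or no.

Row reduce the augmented matrix [C | b].
R2 ← R2 − (7/5)·R1: [0, -21/5, 18/5, 5]
R3 ← R3 − (9/5)·R1: [0, -57/5, 46/5, -7]
R4 ← R4 + (2/5)·R1: [0, 36/5, -28/5, -2]
R5 ← R5 + (8/5)·R1: [0, 49/5, -42/5, 9]
R3 ← R3 − (19/7)·R2: [0, 0, -4/7, -144/7]
R4 ← R4 + (12/7)·R2: [0, 0, 4/7, 46/7]
R5 ← R5 + (7/3)·R2: [0, 0, 0, 62/3]
R4 ← R4 + R3: [0, 0, 0, -14]
R5 ← R5 + (31/21)·R4: [0, 0, 0, 0]
The echelon form has 4 nonzero rows; the last pivot sits in the augmented column, so rank(C) = 3 but rank([C|b]) = 4.
Since the ranks differ, the system is inconsistent.

no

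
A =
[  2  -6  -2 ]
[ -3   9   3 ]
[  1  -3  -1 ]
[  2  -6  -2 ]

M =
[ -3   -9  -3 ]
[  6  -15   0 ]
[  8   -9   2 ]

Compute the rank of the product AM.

1

First compute AM:
[[-58,  90, -10],
 [ 87, -135,  15],
 [-29,  45,  -5],
 [-58,  90, -10]]
Now row reduce the product.
R2 ← R2 + (3/2)·R1: [0, 0, 0]
R3 ← R3 − (1/2)·R1: [0, 0, 0]
R4 ← R4 − R1: [0, 0, 0]
1 nonzero row, so rank(AM) = 1.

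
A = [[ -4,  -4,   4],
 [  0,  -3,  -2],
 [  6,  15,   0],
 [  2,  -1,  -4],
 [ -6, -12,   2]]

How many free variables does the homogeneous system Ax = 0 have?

1

Row reduce to echelon form.
R3 ← R3 + (3/2)·R1: [0, 9, 6]
R4 ← R4 + (1/2)·R1: [0, -3, -2]
R5 ← R5 − (3/2)·R1: [0, -6, -4]
R3 ← R3 + (3)·R2: [0, 0, 0]
R4 ← R4 − R2: [0, 0, 0]
R5 ← R5 − (2)·R2: [0, 0, 0]
2 nonzero rows, so rank(A) = 2.
A has 3 columns; by rank–nullity, nullity = 3 − 2 = 1.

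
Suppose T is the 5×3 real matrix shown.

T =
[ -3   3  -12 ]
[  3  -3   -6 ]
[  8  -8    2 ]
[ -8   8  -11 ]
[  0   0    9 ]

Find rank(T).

2

Row reduce to echelon form.
R2 ← R2 + R1: [0, 0, -18]
R3 ← R3 + (8/3)·R1: [0, 0, -30]
R4 ← R4 − (8/3)·R1: [0, 0, 21]
R3 ← R3 − (5/3)·R2: [0, 0, 0]
R4 ← R4 + (7/6)·R2: [0, 0, 0]
R5 ← R5 + (1/2)·R2: [0, 0, 0]
Echelon form has 2 nonzero rows, so rank(T) = 2.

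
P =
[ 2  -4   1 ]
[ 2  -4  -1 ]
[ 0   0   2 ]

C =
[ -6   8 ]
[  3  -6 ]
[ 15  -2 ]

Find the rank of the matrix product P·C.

2

First compute PC:
[[ -9,  38],
 [-39,  42],
 [ 30,  -4]]
Now row reduce the product.
R2 ← R2 − (13/3)·R1: [0, -368/3]
R3 ← R3 + (10/3)·R1: [0, 368/3]
R3 ← R3 + R2: [0, 0]
2 nonzero rows, so rank(PC) = 2.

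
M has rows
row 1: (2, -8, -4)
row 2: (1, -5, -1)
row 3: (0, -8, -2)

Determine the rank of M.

3

Row reduce to echelon form.
R2 ← R2 − (1/2)·R1: [0, -1, 1]
R3 ← R3 − (8)·R2: [0, 0, -10]
Echelon form has 3 nonzero rows, so rank(M) = 3.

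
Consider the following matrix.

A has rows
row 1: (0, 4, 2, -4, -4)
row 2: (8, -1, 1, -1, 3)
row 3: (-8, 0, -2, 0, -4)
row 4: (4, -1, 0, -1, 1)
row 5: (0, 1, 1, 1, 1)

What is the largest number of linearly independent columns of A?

Row reduce to echelon form.
Swap R1 ↔ R2
R3 ← R3 + R1: [0, -1, -1, -1, -1]
R4 ← R4 − (1/2)·R1: [0, -1/2, -1/2, -1/2, -1/2]
R3 ← R3 + (1/4)·R2: [0, 0, -1/2, -2, -2]
R4 ← R4 + (1/8)·R2: [0, 0, -1/4, -1, -1]
R5 ← R5 − (1/4)·R2: [0, 0, 1/2, 2, 2]
R4 ← R4 − (1/2)·R3: [0, 0, 0, 0, 0]
R5 ← R5 + R3: [0, 0, 0, 0, 0]
Echelon form has 3 nonzero rows, so rank(A) = 3.
The rank gives the maximum number of linearly independent columns: 3.

3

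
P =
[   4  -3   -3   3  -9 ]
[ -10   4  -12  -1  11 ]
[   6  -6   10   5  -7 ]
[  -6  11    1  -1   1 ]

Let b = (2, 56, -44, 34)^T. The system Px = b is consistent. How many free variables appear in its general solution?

1

Row reduce the augmented matrix [P | b].
R2 ← R2 + (5/2)·R1: [0, -7/2, -39/2, 13/2, -23/2, 61]
R3 ← R3 − (3/2)·R1: [0, -3/2, 29/2, 1/2, 13/2, -47]
R4 ← R4 + (3/2)·R1: [0, 13/2, -7/2, 7/2, -25/2, 37]
R3 ← R3 − (3/7)·R2: [0, 0, 160/7, -16/7, 80/7, -512/7]
R4 ← R4 + (13/7)·R2: [0, 0, -278/7, 109/7, -237/7, 1052/7]
R4 ← R4 + (139/80)·R3: [0, 0, 0, 58/5, -14, 116/5]
The echelon form has 4 nonzero rows, and every pivot lies in the first 5 columns, so rank(P) = rank([P|b]) = 4.
The system is consistent.
Free variables = (unknowns) − (rank) = 5 − 4 = 1.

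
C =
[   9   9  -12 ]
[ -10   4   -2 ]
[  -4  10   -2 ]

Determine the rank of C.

Row reduce to echelon form.
R2 ← R2 + (10/9)·R1: [0, 14, -46/3]
R3 ← R3 + (4/9)·R1: [0, 14, -22/3]
R3 ← R3 − R2: [0, 0, 8]
Echelon form has 3 nonzero rows, so rank(C) = 3.

3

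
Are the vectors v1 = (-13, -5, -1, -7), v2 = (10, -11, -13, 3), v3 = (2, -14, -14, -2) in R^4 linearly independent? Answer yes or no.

yes

Form the matrix with these vectors as rows and row reduce.
R2 ← R2 + (10/13)·R1: [0, -193/13, -179/13, -31/13]
R3 ← R3 + (2/13)·R1: [0, -192/13, -184/13, -40/13]
R3 ← R3 − (192/193)·R2: [0, 0, -88/193, -136/193]
3 nonzero rows, so the 3 vectors span a space of dimension 3.
Since 3 = 3, the vectors are linearly independent.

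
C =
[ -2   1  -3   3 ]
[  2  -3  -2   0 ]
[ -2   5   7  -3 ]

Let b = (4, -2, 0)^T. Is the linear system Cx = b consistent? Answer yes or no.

yes

Row reduce the augmented matrix [C | b].
R2 ← R2 + R1: [0, -2, -5, 3, 2]
R3 ← R3 − R1: [0, 4, 10, -6, -4]
R3 ← R3 + (2)·R2: [0, 0, 0, 0, 0]
The echelon form has 2 nonzero rows, and every pivot lies in the first 4 columns, so rank(C) = rank([C|b]) = 2.
The system is consistent.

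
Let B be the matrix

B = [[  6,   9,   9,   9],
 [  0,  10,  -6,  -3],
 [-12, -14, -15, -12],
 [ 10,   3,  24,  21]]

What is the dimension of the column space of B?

Row reduce to echelon form.
R3 ← R3 + (2)·R1: [0, 4, 3, 6]
R4 ← R4 − (5/3)·R1: [0, -12, 9, 6]
R3 ← R3 − (2/5)·R2: [0, 0, 27/5, 36/5]
R4 ← R4 + (6/5)·R2: [0, 0, 9/5, 12/5]
R4 ← R4 − (1/3)·R3: [0, 0, 0, 0]
Echelon form has 3 nonzero rows, so rank(B) = 3.
The column space has dimension equal to the rank: 3.

3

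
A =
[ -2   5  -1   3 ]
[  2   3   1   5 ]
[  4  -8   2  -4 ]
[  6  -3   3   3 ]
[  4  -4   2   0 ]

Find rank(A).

Row reduce to echelon form.
R2 ← R2 + R1: [0, 8, 0, 8]
R3 ← R3 + (2)·R1: [0, 2, 0, 2]
R4 ← R4 + (3)·R1: [0, 12, 0, 12]
R5 ← R5 + (2)·R1: [0, 6, 0, 6]
R3 ← R3 − (1/4)·R2: [0, 0, 0, 0]
R4 ← R4 − (3/2)·R2: [0, 0, 0, 0]
R5 ← R5 − (3/4)·R2: [0, 0, 0, 0]
Echelon form has 2 nonzero rows, so rank(A) = 2.

2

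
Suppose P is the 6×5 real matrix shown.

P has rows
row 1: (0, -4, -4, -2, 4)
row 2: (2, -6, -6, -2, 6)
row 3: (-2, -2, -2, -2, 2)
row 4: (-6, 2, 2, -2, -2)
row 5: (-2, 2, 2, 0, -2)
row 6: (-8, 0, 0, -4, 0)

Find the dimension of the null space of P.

3

Row reduce to echelon form.
Swap R1 ↔ R2
R3 ← R3 + R1: [0, -8, -8, -4, 8]
R4 ← R4 + (3)·R1: [0, -16, -16, -8, 16]
R5 ← R5 + R1: [0, -4, -4, -2, 4]
R6 ← R6 + (4)·R1: [0, -24, -24, -12, 24]
R3 ← R3 − (2)·R2: [0, 0, 0, 0, 0]
R4 ← R4 − (4)·R2: [0, 0, 0, 0, 0]
R5 ← R5 − R2: [0, 0, 0, 0, 0]
R6 ← R6 − (6)·R2: [0, 0, 0, 0, 0]
2 nonzero rows, so rank(P) = 2.
P has 5 columns; by rank–nullity, nullity = 5 − 2 = 3.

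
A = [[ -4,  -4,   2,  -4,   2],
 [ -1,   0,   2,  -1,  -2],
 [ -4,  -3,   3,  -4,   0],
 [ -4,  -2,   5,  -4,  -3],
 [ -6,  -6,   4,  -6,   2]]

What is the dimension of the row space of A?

3

Row reduce to echelon form.
R2 ← R2 − (1/4)·R1: [0, 1, 3/2, 0, -5/2]
R3 ← R3 − R1: [0, 1, 1, 0, -2]
R4 ← R4 − R1: [0, 2, 3, 0, -5]
R5 ← R5 − (3/2)·R1: [0, 0, 1, 0, -1]
R3 ← R3 − R2: [0, 0, -1/2, 0, 1/2]
R4 ← R4 − (2)·R2: [0, 0, 0, 0, 0]
R5 ← R5 + (2)·R3: [0, 0, 0, 0, 0]
Echelon form has 3 nonzero rows, so rank(A) = 3.
The row space has dimension equal to the rank: 3.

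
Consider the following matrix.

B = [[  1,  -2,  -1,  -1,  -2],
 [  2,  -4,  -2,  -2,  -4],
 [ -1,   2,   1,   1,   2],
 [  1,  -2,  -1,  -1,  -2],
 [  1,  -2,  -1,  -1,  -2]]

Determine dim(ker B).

Row reduce to echelon form.
R2 ← R2 − (2)·R1: [0, 0, 0, 0, 0]
R3 ← R3 + R1: [0, 0, 0, 0, 0]
R4 ← R4 − R1: [0, 0, 0, 0, 0]
R5 ← R5 − R1: [0, 0, 0, 0, 0]
1 nonzero row, so rank(B) = 1.
B has 5 columns; by rank–nullity, nullity = 5 − 1 = 4.

4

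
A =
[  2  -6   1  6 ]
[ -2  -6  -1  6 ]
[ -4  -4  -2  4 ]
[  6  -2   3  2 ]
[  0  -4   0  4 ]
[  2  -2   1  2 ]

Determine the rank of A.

2

Row reduce to echelon form.
R2 ← R2 + R1: [0, -12, 0, 12]
R3 ← R3 + (2)·R1: [0, -16, 0, 16]
R4 ← R4 − (3)·R1: [0, 16, 0, -16]
R6 ← R6 − R1: [0, 4, 0, -4]
R3 ← R3 − (4/3)·R2: [0, 0, 0, 0]
R4 ← R4 + (4/3)·R2: [0, 0, 0, 0]
R5 ← R5 − (1/3)·R2: [0, 0, 0, 0]
R6 ← R6 + (1/3)·R2: [0, 0, 0, 0]
Echelon form has 2 nonzero rows, so rank(A) = 2.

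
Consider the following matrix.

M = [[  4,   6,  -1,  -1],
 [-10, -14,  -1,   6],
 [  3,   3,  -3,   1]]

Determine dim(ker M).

Row reduce to echelon form.
R2 ← R2 + (5/2)·R1: [0, 1, -7/2, 7/2]
R3 ← R3 − (3/4)·R1: [0, -3/2, -9/4, 7/4]
R3 ← R3 + (3/2)·R2: [0, 0, -15/2, 7]
3 nonzero rows, so rank(M) = 3.
M has 4 columns; by rank–nullity, nullity = 4 − 3 = 1.

1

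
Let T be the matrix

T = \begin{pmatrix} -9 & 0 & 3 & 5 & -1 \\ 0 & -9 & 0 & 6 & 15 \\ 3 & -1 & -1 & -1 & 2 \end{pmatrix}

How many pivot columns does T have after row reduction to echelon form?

Row reduce to echelon form.
R3 ← R3 + (1/3)·R1: [0, -1, 0, 2/3, 5/3]
R3 ← R3 − (1/9)·R2: [0, 0, 0, 0, 0]
Echelon form has 2 nonzero rows, so rank(T) = 2.
Each nonzero row contributes one pivot column: 2 pivot columns.

2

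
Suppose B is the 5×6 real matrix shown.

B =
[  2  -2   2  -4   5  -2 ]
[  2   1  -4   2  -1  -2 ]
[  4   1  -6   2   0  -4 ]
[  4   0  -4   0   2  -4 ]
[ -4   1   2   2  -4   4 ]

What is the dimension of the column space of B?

Row reduce to echelon form.
R2 ← R2 − R1: [0, 3, -6, 6, -6, 0]
R3 ← R3 − (2)·R1: [0, 5, -10, 10, -10, 0]
R4 ← R4 − (2)·R1: [0, 4, -8, 8, -8, 0]
R5 ← R5 + (2)·R1: [0, -3, 6, -6, 6, 0]
R3 ← R3 − (5/3)·R2: [0, 0, 0, 0, 0, 0]
R4 ← R4 − (4/3)·R2: [0, 0, 0, 0, 0, 0]
R5 ← R5 + R2: [0, 0, 0, 0, 0, 0]
Echelon form has 2 nonzero rows, so rank(B) = 2.
The column space has dimension equal to the rank: 2.

2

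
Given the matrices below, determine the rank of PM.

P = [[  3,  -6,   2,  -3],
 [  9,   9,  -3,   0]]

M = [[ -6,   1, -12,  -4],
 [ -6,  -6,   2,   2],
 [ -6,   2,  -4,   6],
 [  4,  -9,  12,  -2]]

2

First compute PM:
[[ -6,  70, -92,  -6],
 [-90, -51, -78, -36]]
Now row reduce the product.
R2 ← R2 − (15)·R1: [0, -1101, 1302, 54]
2 nonzero rows, so rank(PM) = 2.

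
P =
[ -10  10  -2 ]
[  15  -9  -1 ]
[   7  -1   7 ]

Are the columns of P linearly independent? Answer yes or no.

yes

Row reduce P to echelon form.
R2 ← R2 + (3/2)·R1: [0, 6, -4]
R3 ← R3 + (7/10)·R1: [0, 6, 28/5]
R3 ← R3 − R2: [0, 0, 48/5]
3 pivots among 3 columns.
Every column is a pivot column, so the columns are linearly independent.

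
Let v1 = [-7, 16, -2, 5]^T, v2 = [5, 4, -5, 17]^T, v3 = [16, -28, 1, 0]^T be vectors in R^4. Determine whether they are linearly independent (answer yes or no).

Form the matrix with these vectors as rows and row reduce.
R2 ← R2 + (5/7)·R1: [0, 108/7, -45/7, 144/7]
R3 ← R3 + (16/7)·R1: [0, 60/7, -25/7, 80/7]
R3 ← R3 − (5/9)·R2: [0, 0, 0, 0]
2 nonzero rows, so the 3 vectors span a space of dimension 2.
Since 2 < 3, the vectors are linearly dependent.

no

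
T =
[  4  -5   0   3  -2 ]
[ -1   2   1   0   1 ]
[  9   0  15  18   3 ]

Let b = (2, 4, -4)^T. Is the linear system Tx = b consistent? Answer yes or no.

Row reduce the augmented matrix [T | b].
R2 ← R2 + (1/4)·R1: [0, 3/4, 1, 3/4, 1/2, 9/2]
R3 ← R3 − (9/4)·R1: [0, 45/4, 15, 45/4, 15/2, -17/2]
R3 ← R3 − (15)·R2: [0, 0, 0, 0, 0, -76]
The echelon form has 3 nonzero rows; the last pivot sits in the augmented column, so rank(T) = 2 but rank([T|b]) = 3.
Since the ranks differ, the system is inconsistent.

no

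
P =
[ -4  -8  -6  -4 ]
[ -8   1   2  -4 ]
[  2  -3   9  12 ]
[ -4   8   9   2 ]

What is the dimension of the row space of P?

4

Row reduce to echelon form.
R2 ← R2 − (2)·R1: [0, 17, 14, 4]
R3 ← R3 + (1/2)·R1: [0, -7, 6, 10]
R4 ← R4 − R1: [0, 16, 15, 6]
R3 ← R3 + (7/17)·R2: [0, 0, 200/17, 198/17]
R4 ← R4 − (16/17)·R2: [0, 0, 31/17, 38/17]
R4 ← R4 − (31/200)·R3: [0, 0, 0, 43/100]
Echelon form has 4 nonzero rows, so rank(P) = 4.
The row space has dimension equal to the rank: 4.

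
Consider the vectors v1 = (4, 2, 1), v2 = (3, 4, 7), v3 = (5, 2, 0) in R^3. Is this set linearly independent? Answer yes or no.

Form the matrix with these vectors as rows and row reduce.
R2 ← R2 − (3/4)·R1: [0, 5/2, 25/4]
R3 ← R3 − (5/4)·R1: [0, -1/2, -5/4]
R3 ← R3 + (1/5)·R2: [0, 0, 0]
2 nonzero rows, so the 3 vectors span a space of dimension 2.
Since 2 < 3, the vectors are linearly dependent.

no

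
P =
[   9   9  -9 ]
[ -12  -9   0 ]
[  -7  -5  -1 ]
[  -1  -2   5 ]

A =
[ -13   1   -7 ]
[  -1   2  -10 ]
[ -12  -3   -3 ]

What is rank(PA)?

2

First compute PA:
[[-18,  54, -126],
 [165, -30, 174],
 [108, -14, 102],
 [-45, -20,  12]]
Now row reduce the product.
R2 ← R2 + (55/6)·R1: [0, 465, -981]
R3 ← R3 + (6)·R1: [0, 310, -654]
R4 ← R4 − (5/2)·R1: [0, -155, 327]
R3 ← R3 − (2/3)·R2: [0, 0, 0]
R4 ← R4 + (1/3)·R2: [0, 0, 0]
2 nonzero rows, so rank(PA) = 2.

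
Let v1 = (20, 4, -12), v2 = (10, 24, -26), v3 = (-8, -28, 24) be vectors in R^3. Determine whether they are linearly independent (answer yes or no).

Form the matrix with these vectors as rows and row reduce.
R2 ← R2 − (1/2)·R1: [0, 22, -20]
R3 ← R3 + (2/5)·R1: [0, -132/5, 96/5]
R3 ← R3 + (6/5)·R2: [0, 0, -24/5]
3 nonzero rows, so the 3 vectors span a space of dimension 3.
Since 3 = 3, the vectors are linearly independent.

yes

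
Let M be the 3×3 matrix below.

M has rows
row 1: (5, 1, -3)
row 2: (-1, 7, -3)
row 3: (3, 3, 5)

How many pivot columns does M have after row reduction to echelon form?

Row reduce to echelon form.
R2 ← R2 + (1/5)·R1: [0, 36/5, -18/5]
R3 ← R3 − (3/5)·R1: [0, 12/5, 34/5]
R3 ← R3 − (1/3)·R2: [0, 0, 8]
Echelon form has 3 nonzero rows, so rank(M) = 3.
Each nonzero row contributes one pivot column: 3 pivot columns.

3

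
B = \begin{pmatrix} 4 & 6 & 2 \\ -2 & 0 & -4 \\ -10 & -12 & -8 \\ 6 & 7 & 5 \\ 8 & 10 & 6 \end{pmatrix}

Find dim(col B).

Row reduce to echelon form.
R2 ← R2 + (1/2)·R1: [0, 3, -3]
R3 ← R3 + (5/2)·R1: [0, 3, -3]
R4 ← R4 − (3/2)·R1: [0, -2, 2]
R5 ← R5 − (2)·R1: [0, -2, 2]
R3 ← R3 − R2: [0, 0, 0]
R4 ← R4 + (2/3)·R2: [0, 0, 0]
R5 ← R5 + (2/3)·R2: [0, 0, 0]
Echelon form has 2 nonzero rows, so rank(B) = 2.
The column space has dimension equal to the rank: 2.

2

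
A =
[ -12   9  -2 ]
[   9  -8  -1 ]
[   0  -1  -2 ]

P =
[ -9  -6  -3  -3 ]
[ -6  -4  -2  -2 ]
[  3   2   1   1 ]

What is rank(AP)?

1

First compute AP:
[[ 48,  32,  16,  16],
 [-36, -24, -12, -12],
 [  0,   0,   0,   0]]
Now row reduce the product.
R2 ← R2 + (3/4)·R1: [0, 0, 0, 0]
1 nonzero row, so rank(AP) = 1.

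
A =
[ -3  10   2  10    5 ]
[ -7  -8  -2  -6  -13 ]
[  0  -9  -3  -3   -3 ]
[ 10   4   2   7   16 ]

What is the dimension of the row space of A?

Row reduce to echelon form.
R2 ← R2 − (7/3)·R1: [0, -94/3, -20/3, -88/3, -74/3]
R4 ← R4 + (10/3)·R1: [0, 112/3, 26/3, 121/3, 98/3]
R3 ← R3 − (27/94)·R2: [0, 0, -51/47, 255/47, 192/47]
R4 ← R4 + (56/47)·R2: [0, 0, 34/47, 253/47, 154/47]
R4 ← R4 + (2/3)·R3: [0, 0, 0, 9, 6]
Echelon form has 4 nonzero rows, so rank(A) = 4.
The row space has dimension equal to the rank: 4.

4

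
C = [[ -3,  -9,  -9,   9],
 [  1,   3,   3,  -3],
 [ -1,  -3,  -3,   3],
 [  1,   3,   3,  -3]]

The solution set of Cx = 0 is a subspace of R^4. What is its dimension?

Row reduce to echelon form.
R2 ← R2 + (1/3)·R1: [0, 0, 0, 0]
R3 ← R3 − (1/3)·R1: [0, 0, 0, 0]
R4 ← R4 + (1/3)·R1: [0, 0, 0, 0]
1 nonzero row, so rank(C) = 1.
C has 4 columns; by rank–nullity, nullity = 4 − 1 = 3.

3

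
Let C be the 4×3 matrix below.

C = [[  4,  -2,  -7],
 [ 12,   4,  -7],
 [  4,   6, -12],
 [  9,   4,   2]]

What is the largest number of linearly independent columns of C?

Row reduce to echelon form.
R2 ← R2 − (3)·R1: [0, 10, 14]
R3 ← R3 − R1: [0, 8, -5]
R4 ← R4 − (9/4)·R1: [0, 17/2, 71/4]
R3 ← R3 − (4/5)·R2: [0, 0, -81/5]
R4 ← R4 − (17/20)·R2: [0, 0, 117/20]
R4 ← R4 + (13/36)·R3: [0, 0, 0]
Echelon form has 3 nonzero rows, so rank(C) = 3.
The rank gives the maximum number of linearly independent columns: 3.

3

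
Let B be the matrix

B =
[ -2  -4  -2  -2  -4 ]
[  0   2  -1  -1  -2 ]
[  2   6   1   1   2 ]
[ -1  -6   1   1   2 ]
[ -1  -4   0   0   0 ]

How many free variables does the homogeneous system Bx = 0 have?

3

Row reduce to echelon form.
R3 ← R3 + R1: [0, 2, -1, -1, -2]
R4 ← R4 − (1/2)·R1: [0, -4, 2, 2, 4]
R5 ← R5 − (1/2)·R1: [0, -2, 1, 1, 2]
R3 ← R3 − R2: [0, 0, 0, 0, 0]
R4 ← R4 + (2)·R2: [0, 0, 0, 0, 0]
R5 ← R5 + R2: [0, 0, 0, 0, 0]
2 nonzero rows, so rank(B) = 2.
B has 5 columns; by rank–nullity, nullity = 5 − 2 = 3.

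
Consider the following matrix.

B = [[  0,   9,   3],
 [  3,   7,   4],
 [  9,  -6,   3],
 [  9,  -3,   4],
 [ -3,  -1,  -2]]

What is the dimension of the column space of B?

Row reduce to echelon form.
Swap R1 ↔ R2
R3 ← R3 − (3)·R1: [0, -27, -9]
R4 ← R4 − (3)·R1: [0, -24, -8]
R5 ← R5 + R1: [0, 6, 2]
R3 ← R3 + (3)·R2: [0, 0, 0]
R4 ← R4 + (8/3)·R2: [0, 0, 0]
R5 ← R5 − (2/3)·R2: [0, 0, 0]
Echelon form has 2 nonzero rows, so rank(B) = 2.
The column space has dimension equal to the rank: 2.

2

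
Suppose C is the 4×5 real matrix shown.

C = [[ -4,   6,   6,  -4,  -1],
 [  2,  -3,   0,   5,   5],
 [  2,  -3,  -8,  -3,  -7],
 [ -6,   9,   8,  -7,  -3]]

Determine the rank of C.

2

Row reduce to echelon form.
R2 ← R2 + (1/2)·R1: [0, 0, 3, 3, 9/2]
R3 ← R3 + (1/2)·R1: [0, 0, -5, -5, -15/2]
R4 ← R4 − (3/2)·R1: [0, 0, -1, -1, -3/2]
R3 ← R3 + (5/3)·R2: [0, 0, 0, 0, 0]
R4 ← R4 + (1/3)·R2: [0, 0, 0, 0, 0]
Echelon form has 2 nonzero rows, so rank(C) = 2.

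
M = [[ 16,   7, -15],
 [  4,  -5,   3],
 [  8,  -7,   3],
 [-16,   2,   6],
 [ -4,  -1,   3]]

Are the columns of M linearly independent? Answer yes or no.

Row reduce M to echelon form.
R2 ← R2 − (1/4)·R1: [0, -27/4, 27/4]
R3 ← R3 − (1/2)·R1: [0, -21/2, 21/2]
R4 ← R4 + R1: [0, 9, -9]
R5 ← R5 + (1/4)·R1: [0, 3/4, -3/4]
R3 ← R3 − (14/9)·R2: [0, 0, 0]
R4 ← R4 + (4/3)·R2: [0, 0, 0]
R5 ← R5 + (1/9)·R2: [0, 0, 0]
2 pivots among 3 columns.
Only 2 < 3 pivot columns, so the columns are linearly dependent.

no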